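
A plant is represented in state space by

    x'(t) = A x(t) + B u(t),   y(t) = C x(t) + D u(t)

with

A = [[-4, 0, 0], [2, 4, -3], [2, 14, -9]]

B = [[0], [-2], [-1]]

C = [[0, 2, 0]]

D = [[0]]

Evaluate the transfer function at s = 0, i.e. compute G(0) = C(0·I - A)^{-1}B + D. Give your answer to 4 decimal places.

-5.0000

G(0) = C(-A)^{-1}B + D = -C A^{-1} B + D.
det A = -24, so A^{-1} = (1/-24)·adj(A) = [[-1/4, 0, 0], [-1/2, -3/2, 1/2], [-5/6, -7/3, 2/3]]
A^{-1} B = [0, 5/2, 4]^T
C A^{-1} B = 5
G(0) = D - C A^{-1} B = 0 - (5) = -5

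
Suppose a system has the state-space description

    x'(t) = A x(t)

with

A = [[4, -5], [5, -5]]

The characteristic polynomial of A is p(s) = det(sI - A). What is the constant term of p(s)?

For a 2×2 matrix, det(sI - A) = s^2 - (tr A)s + det A.
tr A = -1, det A = 5.
So p(s) = s^2 + s + 5.
The constant term is 5.

5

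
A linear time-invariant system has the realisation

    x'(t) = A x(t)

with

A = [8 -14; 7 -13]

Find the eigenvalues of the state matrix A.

det(sI - A) = s^2 - (tr A)s + det A, with tr A = 8 + (-13) = -5 and det A = 8·(-13) - (-14)·7 = -104 - (-98) = -6.
So p(s) = det(sI - A) = s^2 + 5s - 6.
Factor s^2 + 5s - 6: two numbers with sum -5 and product -6 are 1 and -6, so s^2 + 5s - 6 = (s - 1)(s + 6).
Hence p(s) = (s - 1) (s + 6), with roots -6, 1.
At least one eigenvalue has non-negative real part, so the system is not asymptotically stable.

-6, 1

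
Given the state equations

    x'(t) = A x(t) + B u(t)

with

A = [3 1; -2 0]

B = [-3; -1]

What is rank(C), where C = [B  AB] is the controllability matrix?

AB = [[-10], [6]]
Controllability matrix C = [B  AB] = [[-3, -10], [-1, 6]]
det(C) = (-3)·6 - (-10)·(-1) = -18 - 10 = -28 ≠ 0, so rank(C) = 2.
rank(C) = 2 = n, so the pair (A, B) is completely controllable.

2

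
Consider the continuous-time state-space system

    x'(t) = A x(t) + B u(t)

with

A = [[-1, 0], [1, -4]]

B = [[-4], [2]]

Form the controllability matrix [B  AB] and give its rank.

AB = [[4], [-12]]
Controllability matrix C = [B  AB] = [[-4, 4], [2, -12]]
det(C) = (-4)·(-12) - 4·2 = 48 - 8 = 40 ≠ 0, so rank(C) = 2.
rank(C) = 2 = n, so the pair (A, B) is completely controllable.

2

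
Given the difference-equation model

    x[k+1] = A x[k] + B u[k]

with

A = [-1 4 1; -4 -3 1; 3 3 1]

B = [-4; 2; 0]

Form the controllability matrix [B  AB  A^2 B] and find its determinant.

AB = [[12], [10], [-6]]
A^2B = [[22], [-84], [60]]
Controllability matrix C = [B  AB  A^2B] = [[-4, 12, 22], [2, 10, -84], [0, -6, 60]]
Expanding along the first row, det(C) = (-4)·(10·60 - (-84)·(-6)) - 12·(2·60 - (-84)·0) + 22·(2·(-6) - 10·0) = (-4)·96 - 12·120 + 22·(-12) = -2088
Since det(C) ≠ 0, rank(C) = 3 and the system is completely controllable.

-2088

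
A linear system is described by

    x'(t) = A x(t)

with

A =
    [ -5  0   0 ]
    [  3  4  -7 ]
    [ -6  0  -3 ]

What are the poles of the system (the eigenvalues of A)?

-5, -3, 4

det(sI - A) = s^3 - (tr A)s^2 + (M11 + M22 + M33)s - det A, where Mii is the 2×2 principal minor of A obtained by deleting row i and column i.
tr A = (-5) + 4 + (-3) = -4; M11 = 4·(-3) - (-7)·0 = -12 - 0 = -12; M22 = (-5)·(-3) - 0·(-6) = 15 - 0 = 15; M33 = (-5)·4 - 0·3 = -20 - 0 = -20; sum of minors = -17.
det A = (-5)·(4·(-3) - (-7)·0) - 0·(3·(-3) - (-7)·(-6)) + 0·(3·0 - 4·(-6)) = (-5)·(-12) - 0·(-51) + 0·24 = 60.
So p(s) = det(sI - A) = s^3 + 4s^2 - 17s - 60.
Rational-root test: any integer root divides -60. Testing small divisors, s = -3 works: p(-3) = -27 + 36 + 51 + (-60) = 0, so (s + 3) is a factor.
Dividing, p(s) = (s + 3)(s^2 + s - 20).
Factor s^2 + s - 20: two numbers with sum -1 and product -20 are 4 and -5, so s^2 + s - 20 = (s - 4)(s + 5).
Hence p(s) = (s - 4) (s + 3) (s + 5), with roots -5, -3, 4.
At least one eigenvalue has non-negative real part, so the system is not asymptotically stable.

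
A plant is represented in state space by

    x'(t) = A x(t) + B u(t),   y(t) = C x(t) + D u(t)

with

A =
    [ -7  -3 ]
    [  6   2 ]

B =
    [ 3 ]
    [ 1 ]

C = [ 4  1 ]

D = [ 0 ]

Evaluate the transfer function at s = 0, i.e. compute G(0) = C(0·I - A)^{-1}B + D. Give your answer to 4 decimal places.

-2.7500

G(0) = C(-A)^{-1}B + D = -C A^{-1} B + D.
det A = 4, so A^{-1} = (1/4)·adj(A) = [[1/2, 3/4], [-3/2, -7/4]]
A^{-1} B = [9/4, -25/4]^T
C A^{-1} B = 11/4
G(0) = D - C A^{-1} B = 0 - (11/4) = -11/4 ≈ -2.7500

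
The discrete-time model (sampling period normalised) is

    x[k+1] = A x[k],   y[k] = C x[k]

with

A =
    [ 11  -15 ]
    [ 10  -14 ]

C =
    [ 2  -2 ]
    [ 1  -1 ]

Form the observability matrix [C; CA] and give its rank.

CA = [[2, -2], [1, -1]]
Observability matrix O = [C; CA] = [[2, -2], [1, -1], [2, -2], [1, -1]]
Every row of O is a scalar multiple of row 1 = [2, -2] (multipliers 1, 1/2, 1, 1/2), so the rows span a one-dimensional space.
O ≠ 0, hence rank(O) = 1.
rank(O) = 1 < n = 2, so the pair (A, C) is not completely observable.

1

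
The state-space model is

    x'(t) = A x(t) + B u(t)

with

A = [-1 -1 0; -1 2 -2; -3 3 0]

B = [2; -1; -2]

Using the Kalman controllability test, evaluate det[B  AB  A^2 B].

AB = [[-1], [0], [-9]]
A^2B = [[1], [19], [3]]
Controllability matrix C = [B  AB  A^2B] = [[2, -1, 1], [-1, 0, 19], [-2, -9, 3]]
Expanding along the first row, det(C) = 2·(0·3 - 19·(-9)) - (-1)·((-1)·3 - 19·(-2)) + 1·((-1)·(-9) - 0·(-2)) = 2·171 - (-1)·35 + 1·9 = 386
Since det(C) ≠ 0, rank(C) = 3 and the system is completely controllable.

386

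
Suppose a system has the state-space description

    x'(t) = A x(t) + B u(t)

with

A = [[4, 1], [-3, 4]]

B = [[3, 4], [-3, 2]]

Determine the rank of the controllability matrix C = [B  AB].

2

AB = [[9, 18], [-21, -4]]
Controllability matrix C = [B  AB] = [[3, 4, 9, 18], [-3, 2, -21, -4]]
Take the 2×2 submatrix of C formed by columns 1, 2: [[3, 4], [-3, 2]]. Its determinant is 3·2 - 4·(-3) = 6 - (-12) = 18 ≠ 0.
So rank(C) ≥ 2; since C has 2 rows, rank(C) = 2.
rank(C) = 2 = n, so the pair (A, B) is completely controllable.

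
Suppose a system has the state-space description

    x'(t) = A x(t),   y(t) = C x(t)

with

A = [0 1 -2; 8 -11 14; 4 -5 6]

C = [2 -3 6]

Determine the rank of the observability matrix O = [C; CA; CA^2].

2

CA = [[0, 5, -10]]
CA^2 = [[0, -5, 10]]
Observability matrix O = [C; CA; CA^2] = [[2, -3, 6], [0, 5, -10], [0, -5, 10]]
The columns c1, c2, c3 of O are linearly dependent: 2·c2 + c3 = 0 (check each entry), so rank(O) ≤ 2.
The 2×2 minor from rows 1, 2, columns 1, 2 is 2·5 - (-3)·0 = 10 - 0 = 10 ≠ 0, so rank(O) = 2.
rank(O) = 2 < n = 3, so the pair (A, C) is not completely observable.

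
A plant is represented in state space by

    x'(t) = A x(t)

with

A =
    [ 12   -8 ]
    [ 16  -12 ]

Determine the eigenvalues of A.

det(sI - A) = s^2 - (tr A)s + det A, with tr A = 12 + (-12) = 0 and det A = 12·(-12) - (-8)·16 = -144 - (-128) = -16.
So p(s) = det(sI - A) = s^2 - 16.
Factor s^2 - 16: two numbers with sum 0 and product -16 are 4 and -4, so s^2 - 16 = (s - 4)(s + 4).
Hence p(s) = (s - 4) (s + 4), with roots -4, 4.
At least one eigenvalue has non-negative real part, so the system is not asymptotically stable.

-4, 4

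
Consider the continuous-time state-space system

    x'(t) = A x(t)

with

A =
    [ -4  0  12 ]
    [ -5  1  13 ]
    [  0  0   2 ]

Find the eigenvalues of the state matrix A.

-4, 1, 2

det(sI - A) = s^3 - (tr A)s^2 + (M11 + M22 + M33)s - det A, where Mii is the 2×2 principal minor of A obtained by deleting row i and column i.
tr A = (-4) + 1 + 2 = -1; M11 = 1·2 - 13·0 = 2 - 0 = 2; M22 = (-4)·2 - 12·0 = -8 - 0 = -8; M33 = (-4)·1 - 0·(-5) = -4 - 0 = -4; sum of minors = -10.
det A = (-4)·(1·2 - 13·0) - 0·((-5)·2 - 13·0) + 12·((-5)·0 - 1·0) = (-4)·2 - 0·(-10) + 12·0 = -8.
So p(s) = det(sI - A) = s^3 + s^2 - 10s + 8.
Rational-root test: any integer root divides 8. Testing small divisors, s = 1 works: p(1) = 1 + 1 + (-10) + 8 = 0, so (s - 1) is a factor.
Dividing, p(s) = (s - 1)(s^2 + 2s - 8).
Factor s^2 + 2s - 8: two numbers with sum -2 and product -8 are 2 and -4, so s^2 + 2s - 8 = (s - 2)(s + 4).
Hence p(s) = (s - 2) (s - 1) (s + 4), with roots -4, 1, 2.
At least one eigenvalue has non-negative real part, so the system is not asymptotically stable.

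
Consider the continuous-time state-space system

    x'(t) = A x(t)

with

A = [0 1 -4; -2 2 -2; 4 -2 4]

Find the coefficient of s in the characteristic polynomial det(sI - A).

22

Expand det(sI - A) for the 3×3 matrix.
p(s) = s^3 - 6s^2 + 22s - 16.
(Check: constant term = det(-A) = (-1)^3 det A = -16; coefficient of s^2 = -tr A = -6.)
The coefficient of s is 22.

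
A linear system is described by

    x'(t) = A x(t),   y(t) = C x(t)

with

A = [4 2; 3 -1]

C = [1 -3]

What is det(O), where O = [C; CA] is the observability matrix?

CA = [[-5, 5]]
Observability matrix O = [C; CA] = [[1, -3], [-5, 5]]
det(O) = 1·5 - (-3)·(-5) = 5 - 15 = -10
Since det(O) ≠ 0, rank(O) = 2 and the system is completely observable.

-10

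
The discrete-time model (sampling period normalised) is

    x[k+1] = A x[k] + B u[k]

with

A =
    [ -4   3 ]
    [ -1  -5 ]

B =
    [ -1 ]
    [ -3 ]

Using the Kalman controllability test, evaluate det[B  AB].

-31

AB = [[-5], [16]]
Controllability matrix C = [B  AB] = [[-1, -5], [-3, 16]]
det(C) = (-1)·16 - (-5)·(-3) = -16 - 15 = -31
Since det(C) ≠ 0, rank(C) = 2 and the system is completely controllable.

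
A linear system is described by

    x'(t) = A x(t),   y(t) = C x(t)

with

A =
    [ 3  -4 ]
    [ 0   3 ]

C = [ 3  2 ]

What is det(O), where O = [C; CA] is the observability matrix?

-36

CA = [[9, -6]]
Observability matrix O = [C; CA] = [[3, 2], [9, -6]]
det(O) = 3·(-6) - 2·9 = -18 - 18 = -36
Since det(O) ≠ 0, rank(O) = 2 and the system is completely observable.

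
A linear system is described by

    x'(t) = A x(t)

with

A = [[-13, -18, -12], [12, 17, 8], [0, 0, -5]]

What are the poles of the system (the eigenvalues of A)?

det(sI - A) = s^3 - (tr A)s^2 + (M11 + M22 + M33)s - det A, where Mii is the 2×2 principal minor of A obtained by deleting row i and column i.
tr A = (-13) + 17 + (-5) = -1; M11 = 17·(-5) - 8·0 = -85 - 0 = -85; M22 = (-13)·(-5) - (-12)·0 = 65 - 0 = 65; M33 = (-13)·17 - (-18)·12 = -221 - (-216) = -5; sum of minors = -25.
det A = (-13)·(17·(-5) - 8·0) - (-18)·(12·(-5) - 8·0) + (-12)·(12·0 - 17·0) = (-13)·(-85) - (-18)·(-60) + (-12)·0 = 25.
So p(s) = det(sI - A) = s^3 + s^2 - 25s - 25.
Rational-root test: any integer root divides -25. Testing small divisors, s = -1 works: p(-1) = -1 + 1 + 25 + (-25) = 0, so (s + 1) is a factor.
Dividing, p(s) = (s + 1)(s^2 - 25).
Factor s^2 - 25: two numbers with sum 0 and product -25 are 5 and -5, so s^2 - 25 = (s - 5)(s + 5).
Hence p(s) = (s - 5) (s + 1) (s + 5), with roots -5, -1, 5.
At least one eigenvalue has non-negative real part, so the system is not asymptotically stable.

-5, -1, 5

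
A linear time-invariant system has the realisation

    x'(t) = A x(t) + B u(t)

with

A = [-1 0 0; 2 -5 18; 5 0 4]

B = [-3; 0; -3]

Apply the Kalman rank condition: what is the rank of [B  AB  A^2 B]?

AB = [[3], [-60], [-27]]
A^2B = [[-3], [-180], [-93]]
Controllability matrix C = [B  AB  A^2B] = [[-3, 3, -3], [0, -60, -180], [-3, -27, -93]]
The rows r1, r2, r3 of C are linearly dependent: -2·r1 - r2 + 2·r3 = 0 (check each entry), so rank(C) ≤ 2.
The 2×2 minor from rows 1, 2, columns 1, 2 is (-3)·(-60) - 3·0 = 180 - 0 = 180 ≠ 0, so rank(C) = 2.
rank(C) = 2 < n = 3, so the pair (A, B) is not completely controllable.

2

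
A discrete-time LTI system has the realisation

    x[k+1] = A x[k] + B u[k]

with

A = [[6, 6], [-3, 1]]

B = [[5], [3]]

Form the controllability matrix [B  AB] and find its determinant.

AB = [[48], [-12]]
Controllability matrix C = [B  AB] = [[5, 48], [3, -12]]
det(C) = 5·(-12) - 48·3 = -60 - 144 = -204
Since det(C) ≠ 0, rank(C) = 2 and the system is completely controllable.

-204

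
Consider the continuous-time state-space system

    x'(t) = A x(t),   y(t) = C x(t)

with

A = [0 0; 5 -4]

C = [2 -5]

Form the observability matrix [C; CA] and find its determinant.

CA = [[-25, 20]]
Observability matrix O = [C; CA] = [[2, -5], [-25, 20]]
det(O) = 2·20 - (-5)·(-25) = 40 - 125 = -85
Since det(O) ≠ 0, rank(O) = 2 and the system is completely observable.

-85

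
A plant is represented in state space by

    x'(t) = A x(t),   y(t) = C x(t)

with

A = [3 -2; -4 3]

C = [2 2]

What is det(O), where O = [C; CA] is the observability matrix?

8

CA = [[-2, 2]]
Observability matrix O = [C; CA] = [[2, 2], [-2, 2]]
det(O) = 2·2 - 2·(-2) = 4 - (-4) = 8
Since det(O) ≠ 0, rank(O) = 2 and the system is completely observable.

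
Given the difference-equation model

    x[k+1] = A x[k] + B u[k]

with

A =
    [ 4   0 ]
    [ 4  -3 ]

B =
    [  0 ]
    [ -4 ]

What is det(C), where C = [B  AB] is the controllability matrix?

0

AB = [[0], [12]]
Controllability matrix C = [B  AB] = [[0, 0], [-4, 12]]
det(C) = 0·12 - 0·(-4) = 0 - 0 = 0
Since det(C) = 0, rank(C) < 2 and the system is not completely controllable.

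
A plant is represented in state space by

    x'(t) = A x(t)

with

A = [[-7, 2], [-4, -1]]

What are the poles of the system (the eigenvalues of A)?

-5, -3

det(sI - A) = s^2 - (tr A)s + det A, with tr A = (-7) + (-1) = -8 and det A = (-7)·(-1) - 2·(-4) = 7 - (-8) = 15.
So p(s) = det(sI - A) = s^2 + 8s + 15.
Factor s^2 + 8s + 15: two numbers with sum -8 and product 15 are -3 and -5, so s^2 + 8s + 15 = (s + 3)(s + 5).
Hence p(s) = (s + 3) (s + 5), with roots -5, -3.
All eigenvalues have negative real part, so the system is asymptotically stable.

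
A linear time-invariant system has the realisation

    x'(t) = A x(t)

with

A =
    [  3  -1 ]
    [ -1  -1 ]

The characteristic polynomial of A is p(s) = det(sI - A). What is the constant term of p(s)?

For a 2×2 matrix, det(sI - A) = s^2 - (tr A)s + det A.
tr A = 2, det A = -4.
So p(s) = s^2 - 2s - 4.
The constant term is -4.

-4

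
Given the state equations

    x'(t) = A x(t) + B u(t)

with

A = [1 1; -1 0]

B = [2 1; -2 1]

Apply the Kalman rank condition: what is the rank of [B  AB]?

2

AB = [[0, 2], [-2, -1]]
Controllability matrix C = [B  AB] = [[2, 1, 0, 2], [-2, 1, -2, -1]]
Take the 2×2 submatrix of C formed by columns 1, 2: [[2, 1], [-2, 1]]. Its determinant is 2·1 - 1·(-2) = 2 - (-2) = 4 ≠ 0.
So rank(C) ≥ 2; since C has 2 rows, rank(C) = 2.
rank(C) = 2 = n, so the pair (A, B) is completely controllable.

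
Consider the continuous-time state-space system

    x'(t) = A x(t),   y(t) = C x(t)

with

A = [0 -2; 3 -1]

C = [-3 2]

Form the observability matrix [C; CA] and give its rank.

2

CA = [[6, 4]]
Observability matrix O = [C; CA] = [[-3, 2], [6, 4]]
det(O) = (-3)·4 - 2·6 = -12 - 12 = -24 ≠ 0, so rank(O) = 2.
rank(O) = 2 = n, so the pair (A, C) is completely observable.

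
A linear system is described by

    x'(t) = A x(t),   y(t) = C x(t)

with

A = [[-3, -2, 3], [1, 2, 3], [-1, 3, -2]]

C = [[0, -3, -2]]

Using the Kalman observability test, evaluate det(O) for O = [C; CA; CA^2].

49

CA = [[-1, -12, -5]]
CA^2 = [[-4, -37, -29]]
Observability matrix O = [C; CA; CA^2] = [[0, -3, -2], [-1, -12, -5], [-4, -37, -29]]
Expanding along the first row, det(O) = 0·((-12)·(-29) - (-5)·(-37)) - (-3)·((-1)·(-29) - (-5)·(-4)) + (-2)·((-1)·(-37) - (-12)·(-4)) = 0·163 - (-3)·9 + (-2)·(-11) = 49
Since det(O) ≠ 0, rank(O) = 3 and the system is completely observable.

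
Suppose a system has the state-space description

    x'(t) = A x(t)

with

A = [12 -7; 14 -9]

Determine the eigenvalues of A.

-2, 5

det(sI - A) = s^2 - (tr A)s + det A, with tr A = 12 + (-9) = 3 and det A = 12·(-9) - (-7)·14 = -108 - (-98) = -10.
So p(s) = det(sI - A) = s^2 - 3s - 10.
Factor s^2 - 3s - 10: two numbers with sum 3 and product -10 are 5 and -2, so s^2 - 3s - 10 = (s - 5)(s + 2).
Hence p(s) = (s - 5) (s + 2), with roots -2, 5.
At least one eigenvalue has non-negative real part, so the system is not asymptotically stable.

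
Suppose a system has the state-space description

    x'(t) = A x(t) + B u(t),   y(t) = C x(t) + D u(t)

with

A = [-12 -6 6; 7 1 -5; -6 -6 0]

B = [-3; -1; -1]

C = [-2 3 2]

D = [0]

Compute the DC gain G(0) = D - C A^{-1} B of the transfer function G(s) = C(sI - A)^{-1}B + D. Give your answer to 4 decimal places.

-8.3333

G(0) = C(-A)^{-1}B + D = -C A^{-1} B + D.
det A = -36, so A^{-1} = (1/-36)·adj(A) = [[5/6, 1, -2/3], [-5/6, -1, 1/2], [1, 1, -5/6]]
A^{-1} B = [-17/6, 3, -19/6]^T
C A^{-1} B = 25/3
G(0) = D - C A^{-1} B = 0 - (25/3) = -25/3 ≈ -8.3333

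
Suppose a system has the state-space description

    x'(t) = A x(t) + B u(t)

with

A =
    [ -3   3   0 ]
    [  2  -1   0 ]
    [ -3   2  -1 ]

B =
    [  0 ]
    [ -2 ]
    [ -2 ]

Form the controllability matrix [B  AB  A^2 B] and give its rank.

AB = [[-6], [2], [-2]]
A^2B = [[24], [-14], [24]]
Controllability matrix C = [B  AB  A^2B] = [[0, -6, 24], [-2, 2, -14], [-2, -2, 24]]
det(C) = 0·(2·24 - (-14)·(-2)) - (-6)·((-2)·24 - (-14)·(-2)) + 24·((-2)·(-2) - 2·(-2)) = 0·20 - (-6)·(-76) + 24·8 = -264 ≠ 0, so rank(C) = 3.
rank(C) = 3 = n, so the pair (A, B) is completely controllable.

3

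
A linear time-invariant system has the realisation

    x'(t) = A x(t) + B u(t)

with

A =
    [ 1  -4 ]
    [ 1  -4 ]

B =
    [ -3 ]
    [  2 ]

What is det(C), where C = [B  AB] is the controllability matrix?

55

AB = [[-11], [-11]]
Controllability matrix C = [B  AB] = [[-3, -11], [2, -11]]
det(C) = (-3)·(-11) - (-11)·2 = 33 - (-22) = 55
Since det(C) ≠ 0, rank(C) = 2 and the system is completely controllable.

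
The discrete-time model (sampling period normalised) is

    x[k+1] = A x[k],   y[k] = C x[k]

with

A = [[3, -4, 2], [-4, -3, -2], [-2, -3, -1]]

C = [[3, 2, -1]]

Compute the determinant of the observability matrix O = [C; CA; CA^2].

CA = [[3, -15, 3]]
CA^2 = [[63, 24, 33]]
Observability matrix O = [C; CA; CA^2] = [[3, 2, -1], [3, -15, 3], [63, 24, 33]]
Expanding along the first row, det(O) = 3·((-15)·33 - 3·24) - 2·(3·33 - 3·63) + (-1)·(3·24 - (-15)·63) = 3·(-567) - 2·(-90) + (-1)·1017 = -2538
Since det(O) ≠ 0, rank(O) = 3 and the system is completely observable.

-2538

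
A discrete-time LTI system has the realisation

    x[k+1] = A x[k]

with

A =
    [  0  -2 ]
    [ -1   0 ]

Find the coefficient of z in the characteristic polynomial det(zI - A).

0

For a 2×2 matrix, det(zI - A) = z^2 - (tr A)z + det A.
tr A = 0, det A = -2.
So p(z) = z^2 - 2.
The coefficient of z is 0.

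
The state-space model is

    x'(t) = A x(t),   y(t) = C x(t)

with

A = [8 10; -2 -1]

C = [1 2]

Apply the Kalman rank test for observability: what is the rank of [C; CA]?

1

CA = [[4, 8]]
Observability matrix O = [C; CA] = [[1, 2], [4, 8]]
Every row of O is a scalar multiple of row 1 = [1, 2] (multipliers 1, 4), so the rows span a one-dimensional space.
O ≠ 0, hence rank(O) = 1.
rank(O) = 1 < n = 2, so the pair (A, C) is not completely observable.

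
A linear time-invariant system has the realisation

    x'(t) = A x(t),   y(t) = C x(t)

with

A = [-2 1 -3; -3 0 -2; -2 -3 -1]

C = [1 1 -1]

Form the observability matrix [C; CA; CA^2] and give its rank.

3

CA = [[-3, 4, -4]]
CA^2 = [[2, 9, 5]]
Observability matrix O = [C; CA; CA^2] = [[1, 1, -1], [-3, 4, -4], [2, 9, 5]]
det(O) = 1·(4·5 - (-4)·9) - 1·((-3)·5 - (-4)·2) + (-1)·((-3)·9 - 4·2) = 1·56 - 1·(-7) + (-1)·(-35) = 98 ≠ 0, so rank(O) = 3.
rank(O) = 3 = n, so the pair (A, C) is completely observable.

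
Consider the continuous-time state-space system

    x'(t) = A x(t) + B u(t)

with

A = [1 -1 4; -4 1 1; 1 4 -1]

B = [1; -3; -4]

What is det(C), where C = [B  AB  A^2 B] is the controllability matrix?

4620

AB = [[-12], [-11], [-7]]
A^2B = [[-29], [30], [-49]]
Controllability matrix C = [B  AB  A^2B] = [[1, -12, -29], [-3, -11, 30], [-4, -7, -49]]
Expanding along the first row, det(C) = 1·((-11)·(-49) - 30·(-7)) - (-12)·((-3)·(-49) - 30·(-4)) + (-29)·((-3)·(-7) - (-11)·(-4)) = 1·749 - (-12)·267 + (-29)·(-23) = 4620
Since det(C) ≠ 0, rank(C) = 3 and the system is completely controllable.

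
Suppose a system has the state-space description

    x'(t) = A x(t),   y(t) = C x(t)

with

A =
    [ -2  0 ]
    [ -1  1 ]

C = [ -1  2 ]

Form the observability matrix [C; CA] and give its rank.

CA = [[0, 2]]
Observability matrix O = [C; CA] = [[-1, 2], [0, 2]]
det(O) = (-1)·2 - 2·0 = -2 - 0 = -2 ≠ 0, so rank(O) = 2.
rank(O) = 2 = n, so the pair (A, C) is completely observable.

2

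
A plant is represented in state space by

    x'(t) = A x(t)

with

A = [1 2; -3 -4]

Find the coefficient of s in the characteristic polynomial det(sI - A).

3

For a 2×2 matrix, det(sI - A) = s^2 - (tr A)s + det A.
tr A = -3, det A = 2.
So p(s) = s^2 + 3s + 2.
The coefficient of s is 3.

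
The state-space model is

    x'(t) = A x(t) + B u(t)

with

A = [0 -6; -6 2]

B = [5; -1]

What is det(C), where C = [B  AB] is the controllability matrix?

AB = [[6], [-32]]
Controllability matrix C = [B  AB] = [[5, 6], [-1, -32]]
det(C) = 5·(-32) - 6·(-1) = -160 - (-6) = -154
Since det(C) ≠ 0, rank(C) = 2 and the system is completely controllable.

-154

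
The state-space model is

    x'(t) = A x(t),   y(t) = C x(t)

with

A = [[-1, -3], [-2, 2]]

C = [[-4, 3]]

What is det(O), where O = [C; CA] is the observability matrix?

-66

CA = [[-2, 18]]
Observability matrix O = [C; CA] = [[-4, 3], [-2, 18]]
det(O) = (-4)·18 - 3·(-2) = -72 - (-6) = -66
Since det(O) ≠ 0, rank(O) = 2 and the system is completely observable.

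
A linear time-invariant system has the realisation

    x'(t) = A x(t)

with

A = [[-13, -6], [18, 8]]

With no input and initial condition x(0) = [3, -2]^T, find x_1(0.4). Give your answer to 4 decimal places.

det(sI - A) = s^2 - (tr A)s + det A, with tr A = (-13) + 8 = -5 and det A = (-13)·8 - (-6)·18 = -104 - (-108) = 4.
So p(s) = det(sI - A) = s^2 + 5s + 4.
Factor s^2 + 5s + 4: two numbers with sum -5 and product 4 are -1 and -4, so s^2 + 5s + 4 = (s + 1)(s + 4).
Hence p(s) = (s + 1) (s + 4), with roots -4, -1.
The eigenvalues -4, -1 are distinct and real, so A is diagonalisable and x(t) = e^{At} x(0) = V diag(e^{λ_i t}) V^{-1} x(0), where the columns of V are the eigenvectors.
λ = -4: A - (-4)I = [[-9, -6], [18, 12]]. Row 1 gives (-9)·v1 + (-6)·v2 = 0, so take v_1 = [2, -3]^T.
λ = -1: A - (-1)I = [[-12, -6], [18, 9]]. Row 1 gives (-12)·v1 + (-6)·v2 = 0, so take v_2 = [1, -2]^T.
V = [v_1 v_2] = [[2, 1], [-3, -2]] has det V = -1, so V^{-1} = adj(V)/det V = [[2, 1], [-3, -2]].
Modal coordinates z(0) = V^{-1} x(0): 2·3 + 1·(-2) = 4; (-3)·3 + (-2)·(-2) = -5; so z(0) = [4, -5]^T.
x_1(t) = Σ_i (v_i)_1 · z_i(0) · e^{λ_i t} (row 1 of V times the modal terms).
x_1(0.4) = 2·4·e^{-4·0.4} + 1·(-5)·e^{-1·0.4} = 8·0.201897 + (-5)·0.670320 = -1.7364.

-1.7364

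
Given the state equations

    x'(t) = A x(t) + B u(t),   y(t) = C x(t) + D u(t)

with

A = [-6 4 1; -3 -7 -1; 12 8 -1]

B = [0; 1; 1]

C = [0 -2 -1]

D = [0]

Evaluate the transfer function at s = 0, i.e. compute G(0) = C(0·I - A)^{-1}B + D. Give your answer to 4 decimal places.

-1.3333

G(0) = C(-A)^{-1}B + D = -C A^{-1} B + D.
det A = -90, so A^{-1} = (1/-90)·adj(A) = [[-1/6, -2/15, -1/30], [1/6, 1/15, 1/10], [-2/3, -16/15, -3/5]]
A^{-1} B = [-1/6, 1/6, -5/3]^T
C A^{-1} B = 4/3
G(0) = D - C A^{-1} B = 0 - (4/3) = -4/3 ≈ -1.3333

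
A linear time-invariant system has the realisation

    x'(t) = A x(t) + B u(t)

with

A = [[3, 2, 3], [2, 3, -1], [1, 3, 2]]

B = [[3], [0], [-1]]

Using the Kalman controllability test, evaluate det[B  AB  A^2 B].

AB = [[6], [7], [1]]
A^2B = [[35], [32], [29]]
Controllability matrix C = [B  AB  A^2B] = [[3, 6, 35], [0, 7, 32], [-1, 1, 29]]
Expanding along the first row, det(C) = 3·(7·29 - 32·1) - 6·(0·29 - 32·(-1)) + 35·(0·1 - 7·(-1)) = 3·171 - 6·32 + 35·7 = 566
Since det(C) ≠ 0, rank(C) = 3 and the system is completely controllable.

566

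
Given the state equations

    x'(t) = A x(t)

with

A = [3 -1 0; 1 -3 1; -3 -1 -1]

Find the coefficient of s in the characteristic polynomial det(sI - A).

Expand det(sI - A) for the 3×3 matrix.
p(s) = s^3 + s^2 - 7s - 14.
(Check: constant term = det(-A) = (-1)^3 det A = -14; coefficient of s^2 = -tr A = 1.)
The coefficient of s is -7.

-7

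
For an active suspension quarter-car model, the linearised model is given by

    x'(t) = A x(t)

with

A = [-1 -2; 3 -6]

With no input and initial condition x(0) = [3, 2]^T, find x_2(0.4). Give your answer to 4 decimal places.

det(sI - A) = s^2 - (tr A)s + det A, with tr A = (-1) + (-6) = -7 and det A = (-1)·(-6) - (-2)·3 = 6 - (-6) = 12.
So p(s) = det(sI - A) = s^2 + 7s + 12.
Factor s^2 + 7s + 12: two numbers with sum -7 and product 12 are -3 and -4, so s^2 + 7s + 12 = (s + 3)(s + 4).
Hence p(s) = (s + 3) (s + 4), with roots -4, -3.
The eigenvalues -4, -3 are distinct and real, so A is diagonalisable and x(t) = e^{At} x(0) = V diag(e^{λ_i t}) V^{-1} x(0), where the columns of V are the eigenvectors.
λ = -4: A - (-4)I = [[3, -2], [3, -2]]. Row 1 gives 3·v1 + (-2)·v2 = 0, so take v_1 = [-2, -3]^T.
λ = -3: A - (-3)I = [[2, -2], [3, -3]]. Row 1 gives 2·v1 + (-2)·v2 = 0, so take v_2 = [-1, -1]^T.
V = [v_1 v_2] = [[-2, -1], [-3, -1]] has det V = -1, so V^{-1} = adj(V)/det V = [[1, -1], [-3, 2]].
Modal coordinates z(0) = V^{-1} x(0): 1·3 + (-1)·2 = 1; (-3)·3 + 2·2 = -5; so z(0) = [1, -5]^T.
x_2(t) = Σ_i (v_i)_2 · z_i(0) · e^{λ_i t} (row 2 of V times the modal terms).
x_2(0.4) = (-3)·1·e^{-4·0.4} + (-1)·(-5)·e^{-3·0.4} = (-3)·0.201897 + 5·0.301194 = 0.9003.

0.9003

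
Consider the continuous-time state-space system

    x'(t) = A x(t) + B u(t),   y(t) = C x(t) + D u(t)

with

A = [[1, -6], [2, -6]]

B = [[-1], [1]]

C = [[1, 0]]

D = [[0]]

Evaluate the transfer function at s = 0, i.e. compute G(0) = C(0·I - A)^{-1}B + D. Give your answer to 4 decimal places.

G(0) = C(-A)^{-1}B + D = -C A^{-1} B + D.
det A = 6, so A^{-1} = (1/6)·adj(A) = [[-1, 1], [-1/3, 1/6]]
A^{-1} B = [2, 1/2]^T
C A^{-1} B = 2
G(0) = D - C A^{-1} B = 0 - (2) = -2

-2.0000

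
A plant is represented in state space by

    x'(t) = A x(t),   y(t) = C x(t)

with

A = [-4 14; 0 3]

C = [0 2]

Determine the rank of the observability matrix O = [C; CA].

CA = [[0, 6]]
Observability matrix O = [C; CA] = [[0, 2], [0, 6]]
Every row of O is a scalar multiple of row 1 = [0, 2] (multipliers 1, 3), so the rows span a one-dimensional space.
O ≠ 0, hence rank(O) = 1.
rank(O) = 1 < n = 2, so the pair (A, C) is not completely observable.

1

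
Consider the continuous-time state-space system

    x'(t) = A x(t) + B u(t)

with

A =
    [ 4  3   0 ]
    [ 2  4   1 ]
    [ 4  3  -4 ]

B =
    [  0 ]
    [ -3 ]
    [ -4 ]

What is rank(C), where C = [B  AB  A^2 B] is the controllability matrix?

AB = [[-9], [-16], [7]]
A^2B = [[-84], [-75], [-112]]
Controllability matrix C = [B  AB  A^2B] = [[0, -9, -84], [-3, -16, -75], [-4, 7, -112]]
det(C) = 0·((-16)·(-112) - (-75)·7) - (-9)·((-3)·(-112) - (-75)·(-4)) + (-84)·((-3)·7 - (-16)·(-4)) = 0·2317 - (-9)·36 + (-84)·(-85) = 7464 ≠ 0, so rank(C) = 3.
rank(C) = 3 = n, so the pair (A, B) is completely controllable.

3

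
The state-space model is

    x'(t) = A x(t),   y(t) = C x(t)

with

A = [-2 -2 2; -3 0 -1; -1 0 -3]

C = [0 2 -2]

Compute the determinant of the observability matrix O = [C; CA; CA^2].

-64

CA = [[-4, 0, 4]]
CA^2 = [[4, 8, -20]]
Observability matrix O = [C; CA; CA^2] = [[0, 2, -2], [-4, 0, 4], [4, 8, -20]]
Expanding along the first row, det(O) = 0·(0·(-20) - 4·8) - 2·((-4)·(-20) - 4·4) + (-2)·((-4)·8 - 0·4) = 0·(-32) - 2·64 + (-2)·(-32) = -64
Since det(O) ≠ 0, rank(O) = 3 and the system is completely observable.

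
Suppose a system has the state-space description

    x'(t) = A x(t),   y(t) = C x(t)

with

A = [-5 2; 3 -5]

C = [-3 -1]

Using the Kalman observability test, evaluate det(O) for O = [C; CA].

CA = [[12, -1]]
Observability matrix O = [C; CA] = [[-3, -1], [12, -1]]
det(O) = (-3)·(-1) - (-1)·12 = 3 - (-12) = 15
Since det(O) ≠ 0, rank(O) = 2 and the system is completely observable.

15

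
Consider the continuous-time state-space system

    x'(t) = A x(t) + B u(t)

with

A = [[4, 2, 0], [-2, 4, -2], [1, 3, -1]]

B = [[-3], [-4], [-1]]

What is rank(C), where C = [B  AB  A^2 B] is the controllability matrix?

AB = [[-20], [-8], [-14]]
A^2B = [[-96], [36], [-30]]
Controllability matrix C = [B  AB  A^2B] = [[-3, -20, -96], [-4, -8, 36], [-1, -14, -30]]
det(C) = (-3)·((-8)·(-30) - 36·(-14)) - (-20)·((-4)·(-30) - 36·(-1)) + (-96)·((-4)·(-14) - (-8)·(-1)) = (-3)·744 - (-20)·156 + (-96)·48 = -3720 ≠ 0, so rank(C) = 3.
rank(C) = 3 = n, so the pair (A, B) is completely controllable.

3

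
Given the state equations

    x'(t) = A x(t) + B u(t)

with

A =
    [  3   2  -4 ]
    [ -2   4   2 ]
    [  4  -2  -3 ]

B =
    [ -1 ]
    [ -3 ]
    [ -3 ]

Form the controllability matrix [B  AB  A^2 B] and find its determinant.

5606

AB = [[3], [-16], [11]]
A^2B = [[-67], [-48], [11]]
Controllability matrix C = [B  AB  A^2B] = [[-1, 3, -67], [-3, -16, -48], [-3, 11, 11]]
Expanding along the first row, det(C) = (-1)·((-16)·11 - (-48)·11) - 3·((-3)·11 - (-48)·(-3)) + (-67)·((-3)·11 - (-16)·(-3)) = (-1)·352 - 3·(-177) + (-67)·(-81) = 5606
Since det(C) ≠ 0, rank(C) = 3 and the system is completely controllable.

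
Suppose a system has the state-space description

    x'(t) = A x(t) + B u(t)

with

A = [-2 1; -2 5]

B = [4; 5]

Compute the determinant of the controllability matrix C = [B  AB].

AB = [[-3], [17]]
Controllability matrix C = [B  AB] = [[4, -3], [5, 17]]
det(C) = 4·17 - (-3)·5 = 68 - (-15) = 83
Since det(C) ≠ 0, rank(C) = 2 and the system is completely controllable.

83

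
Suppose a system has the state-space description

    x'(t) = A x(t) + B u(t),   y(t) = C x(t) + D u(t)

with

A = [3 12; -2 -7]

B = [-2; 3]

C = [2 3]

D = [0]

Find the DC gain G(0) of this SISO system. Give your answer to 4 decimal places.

G(0) = C(-A)^{-1}B + D = -C A^{-1} B + D.
det A = 3, so A^{-1} = (1/3)·adj(A) = [[-7/3, -4], [2/3, 1]]
A^{-1} B = [-22/3, 5/3]^T
C A^{-1} B = -29/3
G(0) = D - C A^{-1} B = 0 - (-29/3) = 29/3 ≈ 9.6667

9.6667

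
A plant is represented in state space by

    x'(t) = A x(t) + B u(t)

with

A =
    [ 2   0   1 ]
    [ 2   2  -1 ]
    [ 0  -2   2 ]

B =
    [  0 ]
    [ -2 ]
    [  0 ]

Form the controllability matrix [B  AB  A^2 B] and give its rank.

AB = [[0], [-4], [4]]
A^2B = [[4], [-12], [16]]
Controllability matrix C = [B  AB  A^2B] = [[0, 0, 4], [-2, -4, -12], [0, 4, 16]]
det(C) = 0·((-4)·16 - (-12)·4) - 0·((-2)·16 - (-12)·0) + 4·((-2)·4 - (-4)·0) = 0·(-16) - 0·(-32) + 4·(-8) = -32 ≠ 0, so rank(C) = 3.
rank(C) = 3 = n, so the pair (A, B) is completely controllable.

3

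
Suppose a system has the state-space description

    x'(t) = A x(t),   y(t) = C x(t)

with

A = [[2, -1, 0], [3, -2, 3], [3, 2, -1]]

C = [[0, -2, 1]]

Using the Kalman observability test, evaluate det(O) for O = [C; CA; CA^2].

CA = [[-3, 6, -7]]
CA^2 = [[-9, -23, 25]]
Observability matrix O = [C; CA; CA^2] = [[0, -2, 1], [-3, 6, -7], [-9, -23, 25]]
Expanding along the first row, det(O) = 0·(6·25 - (-7)·(-23)) - (-2)·((-3)·25 - (-7)·(-9)) + 1·((-3)·(-23) - 6·(-9)) = 0·(-11) - (-2)·(-138) + 1·123 = -153
Since det(O) ≠ 0, rank(O) = 3 and the system is completely observable.

-153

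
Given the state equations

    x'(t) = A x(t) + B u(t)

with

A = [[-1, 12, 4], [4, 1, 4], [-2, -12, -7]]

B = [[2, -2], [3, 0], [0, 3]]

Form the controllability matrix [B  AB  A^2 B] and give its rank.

AB = [[34, 14], [11, 4], [-40, -17]]
A^2B = [[-62, -34], [-13, -8], [80, 43]]
Controllability matrix C = [B  AB  A^2B] = [[2, -2, 34, 14, -62, -34], [3, 0, 11, 4, -13, -8], [0, 3, -40, -17, 80, 43]]
The rows r1, r2, r3 of C are linearly dependent: 3·r1 - 2·r2 + 2·r3 = 0 (check each entry), so rank(C) ≤ 2.
The 2×2 minor from rows 1, 2, columns 1, 2 is 2·0 - (-2)·3 = 0 - (-6) = 6 ≠ 0, so rank(C) = 2.
rank(C) = 2 < n = 3, so the pair (A, B) is not completely controllable.

2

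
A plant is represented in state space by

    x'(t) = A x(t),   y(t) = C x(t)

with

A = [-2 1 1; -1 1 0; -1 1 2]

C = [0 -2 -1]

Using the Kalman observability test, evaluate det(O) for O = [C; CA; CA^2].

-1

CA = [[3, -3, -2]]
CA^2 = [[-1, -2, -1]]
Observability matrix O = [C; CA; CA^2] = [[0, -2, -1], [3, -3, -2], [-1, -2, -1]]
Expanding along the first row, det(O) = 0·((-3)·(-1) - (-2)·(-2)) - (-2)·(3·(-1) - (-2)·(-1)) + (-1)·(3·(-2) - (-3)·(-1)) = 0·(-1) - (-2)·(-5) + (-1)·(-9) = -1
Since det(O) ≠ 0, rank(O) = 3 and the system is completely observable.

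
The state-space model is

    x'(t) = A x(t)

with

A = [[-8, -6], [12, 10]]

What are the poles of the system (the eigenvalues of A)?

-2, 4

det(sI - A) = s^2 - (tr A)s + det A, with tr A = (-8) + 10 = 2 and det A = (-8)·10 - (-6)·12 = -80 - (-72) = -8.
So p(s) = det(sI - A) = s^2 - 2s - 8.
Factor s^2 - 2s - 8: two numbers with sum 2 and product -8 are 4 and -2, so s^2 - 2s - 8 = (s - 4)(s + 2).
Hence p(s) = (s - 4) (s + 2), with roots -2, 4.
At least one eigenvalue has non-negative real part, so the system is not asymptotically stable.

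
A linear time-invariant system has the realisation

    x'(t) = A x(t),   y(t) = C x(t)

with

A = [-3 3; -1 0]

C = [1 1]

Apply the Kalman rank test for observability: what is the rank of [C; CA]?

2

CA = [[-4, 3]]
Observability matrix O = [C; CA] = [[1, 1], [-4, 3]]
det(O) = 1·3 - 1·(-4) = 3 - (-4) = 7 ≠ 0, so rank(O) = 2.
rank(O) = 2 = n, so the pair (A, C) is completely observable.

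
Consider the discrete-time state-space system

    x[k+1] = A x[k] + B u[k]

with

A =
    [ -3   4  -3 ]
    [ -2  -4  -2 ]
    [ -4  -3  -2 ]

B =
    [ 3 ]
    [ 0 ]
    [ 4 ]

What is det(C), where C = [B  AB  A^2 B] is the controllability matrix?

-6532

AB = [[-21], [-14], [-20]]
A^2B = [[67], [138], [166]]
Controllability matrix C = [B  AB  A^2B] = [[3, -21, 67], [0, -14, 138], [4, -20, 166]]
Expanding along the first row, det(C) = 3·((-14)·166 - 138·(-20)) - (-21)·(0·166 - 138·4) + 67·(0·(-20) - (-14)·4) = 3·436 - (-21)·(-552) + 67·56 = -6532
Since det(C) ≠ 0, rank(C) = 3 and the system is completely controllable.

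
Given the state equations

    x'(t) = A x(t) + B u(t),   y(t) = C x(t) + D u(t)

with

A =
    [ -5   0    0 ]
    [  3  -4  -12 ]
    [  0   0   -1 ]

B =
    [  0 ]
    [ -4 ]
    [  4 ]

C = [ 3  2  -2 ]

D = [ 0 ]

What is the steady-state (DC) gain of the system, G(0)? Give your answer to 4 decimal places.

G(0) = C(-A)^{-1}B + D = -C A^{-1} B + D.
det A = -20, so A^{-1} = (1/-20)·adj(A) = [[-1/5, 0, 0], [-3/20, -1/4, 3], [0, 0, -1]]
A^{-1} B = [0, 13, -4]^T
C A^{-1} B = 34
G(0) = D - C A^{-1} B = 0 - (34) = -34

-34.0000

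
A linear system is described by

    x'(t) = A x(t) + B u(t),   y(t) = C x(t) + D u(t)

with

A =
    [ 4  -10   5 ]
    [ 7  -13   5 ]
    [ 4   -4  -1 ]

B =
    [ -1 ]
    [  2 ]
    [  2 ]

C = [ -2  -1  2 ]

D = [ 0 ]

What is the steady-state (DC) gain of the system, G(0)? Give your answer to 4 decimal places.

5.5000

G(0) = C(-A)^{-1}B + D = -C A^{-1} B + D.
det A = -18, so A^{-1} = (1/-18)·adj(A) = [[-11/6, 5/3, -5/6], [-3/2, 4/3, -5/6], [-4/3, 4/3, -1]]
A^{-1} B = [7/2, 5/2, 2]^T
C A^{-1} B = -11/2
G(0) = D - C A^{-1} B = 0 - (-11/2) = 11/2 ≈ 5.5000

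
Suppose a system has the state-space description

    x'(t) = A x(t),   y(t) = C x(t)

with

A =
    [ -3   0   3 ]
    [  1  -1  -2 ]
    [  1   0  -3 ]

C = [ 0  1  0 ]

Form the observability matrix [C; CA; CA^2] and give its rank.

3

CA = [[1, -1, -2]]
CA^2 = [[-6, 1, 11]]
Observability matrix O = [C; CA; CA^2] = [[0, 1, 0], [1, -1, -2], [-6, 1, 11]]
det(O) = 0·((-1)·11 - (-2)·1) - 1·(1·11 - (-2)·(-6)) + 0·(1·1 - (-1)·(-6)) = 0·(-9) - 1·(-1) + 0·(-5) = 1 ≠ 0, so rank(O) = 3.
rank(O) = 3 = n, so the pair (A, C) is completely observable.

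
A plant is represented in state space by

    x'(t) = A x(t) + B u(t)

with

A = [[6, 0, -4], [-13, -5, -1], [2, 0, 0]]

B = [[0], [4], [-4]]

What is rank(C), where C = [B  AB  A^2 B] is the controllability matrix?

AB = [[16], [-16], [0]]
A^2B = [[96], [-128], [32]]
Controllability matrix C = [B  AB  A^2B] = [[0, 16, 96], [4, -16, -128], [-4, 0, 32]]
The rows r1, r2, r3 of C are linearly dependent: r1 + r2 + r3 = 0 (check each entry), so rank(C) ≤ 2.
The 2×2 minor from rows 1, 2, columns 1, 2 is 0·(-16) - 16·4 = 0 - 64 = -64 ≠ 0, so rank(C) = 2.
rank(C) = 2 < n = 3, so the pair (A, B) is not completely controllable.

2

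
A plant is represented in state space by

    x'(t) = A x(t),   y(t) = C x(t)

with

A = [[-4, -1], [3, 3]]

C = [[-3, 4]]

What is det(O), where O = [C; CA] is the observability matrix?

CA = [[24, 15]]
Observability matrix O = [C; CA] = [[-3, 4], [24, 15]]
det(O) = (-3)·15 - 4·24 = -45 - 96 = -141
Since det(O) ≠ 0, rank(O) = 2 and the system is completely observable.

-141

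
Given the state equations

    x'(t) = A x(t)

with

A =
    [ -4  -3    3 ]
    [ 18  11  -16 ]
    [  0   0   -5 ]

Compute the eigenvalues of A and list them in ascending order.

-5, 2, 5

det(sI - A) = s^3 - (tr A)s^2 + (M11 + M22 + M33)s - det A, where Mii is the 2×2 principal minor of A obtained by deleting row i and column i.
tr A = (-4) + 11 + (-5) = 2; M11 = 11·(-5) - (-16)·0 = -55 - 0 = -55; M22 = (-4)·(-5) - 3·0 = 20 - 0 = 20; M33 = (-4)·11 - (-3)·18 = -44 - (-54) = 10; sum of minors = -25.
det A = (-4)·(11·(-5) - (-16)·0) - (-3)·(18·(-5) - (-16)·0) + 3·(18·0 - 11·0) = (-4)·(-55) - (-3)·(-90) + 3·0 = -50.
So p(s) = det(sI - A) = s^3 - 2s^2 - 25s + 50.
Rational-root test: any integer root divides 50. Testing small divisors, s = 2 works: p(2) = 8 + (-8) + (-50) + 50 = 0, so (s - 2) is a factor.
Dividing, p(s) = (s - 2)(s^2 - 25).
Factor s^2 - 25: two numbers with sum 0 and product -25 are 5 and -5, so s^2 - 25 = (s - 5)(s + 5).
Hence p(s) = (s - 5) (s - 2) (s + 5), with roots -5, 2, 5.
At least one eigenvalue has non-negative real part, so the system is not asymptotically stable.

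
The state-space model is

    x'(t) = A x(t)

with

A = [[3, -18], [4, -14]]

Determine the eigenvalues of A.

det(sI - A) = s^2 - (tr A)s + det A, with tr A = 3 + (-14) = -11 and det A = 3·(-14) - (-18)·4 = -42 - (-72) = 30.
So p(s) = det(sI - A) = s^2 + 11s + 30.
Factor s^2 + 11s + 30: two numbers with sum -11 and product 30 are -5 and -6, so s^2 + 11s + 30 = (s + 5)(s + 6).
Hence p(s) = (s + 5) (s + 6), with roots -6, -5.
All eigenvalues have negative real part, so the system is asymptotically stable.

-6, -5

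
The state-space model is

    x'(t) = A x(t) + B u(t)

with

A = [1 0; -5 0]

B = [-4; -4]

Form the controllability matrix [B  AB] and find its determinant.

-96

AB = [[-4], [20]]
Controllability matrix C = [B  AB] = [[-4, -4], [-4, 20]]
det(C) = (-4)·20 - (-4)·(-4) = -80 - 16 = -96
Since det(C) ≠ 0, rank(C) = 2 and the system is completely controllable.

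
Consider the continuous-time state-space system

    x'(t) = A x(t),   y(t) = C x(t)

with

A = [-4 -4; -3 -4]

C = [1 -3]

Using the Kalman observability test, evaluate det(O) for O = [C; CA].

CA = [[5, 8]]
Observability matrix O = [C; CA] = [[1, -3], [5, 8]]
det(O) = 1·8 - (-3)·5 = 8 - (-15) = 23
Since det(O) ≠ 0, rank(O) = 2 and the system is completely observable.

23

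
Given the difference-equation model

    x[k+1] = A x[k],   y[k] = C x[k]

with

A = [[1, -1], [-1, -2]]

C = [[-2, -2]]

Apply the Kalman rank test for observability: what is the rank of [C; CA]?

CA = [[0, 6]]
Observability matrix O = [C; CA] = [[-2, -2], [0, 6]]
det(O) = (-2)·6 - (-2)·0 = -12 - 0 = -12 ≠ 0, so rank(O) = 2.
rank(O) = 2 = n, so the pair (A, C) is completely observable.

2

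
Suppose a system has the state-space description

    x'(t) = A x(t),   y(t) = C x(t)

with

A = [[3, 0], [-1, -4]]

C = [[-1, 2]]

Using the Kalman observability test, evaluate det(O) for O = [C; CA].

18

CA = [[-5, -8]]
Observability matrix O = [C; CA] = [[-1, 2], [-5, -8]]
det(O) = (-1)·(-8) - 2·(-5) = 8 - (-10) = 18
Since det(O) ≠ 0, rank(O) = 2 and the system is completely observable.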